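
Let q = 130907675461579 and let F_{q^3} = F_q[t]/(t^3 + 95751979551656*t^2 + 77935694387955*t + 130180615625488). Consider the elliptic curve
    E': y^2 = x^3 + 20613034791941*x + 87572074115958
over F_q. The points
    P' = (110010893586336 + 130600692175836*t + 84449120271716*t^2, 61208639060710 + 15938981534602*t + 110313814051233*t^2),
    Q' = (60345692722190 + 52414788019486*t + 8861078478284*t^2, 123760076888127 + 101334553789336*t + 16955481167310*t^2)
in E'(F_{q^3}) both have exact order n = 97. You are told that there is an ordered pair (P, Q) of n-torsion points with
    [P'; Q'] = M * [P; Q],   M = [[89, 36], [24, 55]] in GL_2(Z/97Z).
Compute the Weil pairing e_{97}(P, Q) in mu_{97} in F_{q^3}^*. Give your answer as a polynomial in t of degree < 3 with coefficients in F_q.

Since e_{97}(P,P)=e_{97}(Q,Q)=1 and e_{97}(Q,P)=e_{97}(P,Q)^{-1}, expanding e_{97}(89*P + 36*Q,24*P + 55*Q) leaves e(P,Q)^det(M).
Hence e(P,Q) = e(P',Q')^{9} where 9 = 54^{-1} mod 97.
Miller loop for e_{97} over F_{130907675461579^3}: bits of 97 = 1100001; 6 double steps + 2 add steps, l/v at each.
e_{97}(P',Q') = 92874936926012 + 125373394692220*t + 98866779956230*t^2.
Thus e_{97}(P,Q) = 90297413180689 + 47092637167862*t + 543650212956*t^2.

90297413180689 + 47092637167862*t + 543650212956*t^2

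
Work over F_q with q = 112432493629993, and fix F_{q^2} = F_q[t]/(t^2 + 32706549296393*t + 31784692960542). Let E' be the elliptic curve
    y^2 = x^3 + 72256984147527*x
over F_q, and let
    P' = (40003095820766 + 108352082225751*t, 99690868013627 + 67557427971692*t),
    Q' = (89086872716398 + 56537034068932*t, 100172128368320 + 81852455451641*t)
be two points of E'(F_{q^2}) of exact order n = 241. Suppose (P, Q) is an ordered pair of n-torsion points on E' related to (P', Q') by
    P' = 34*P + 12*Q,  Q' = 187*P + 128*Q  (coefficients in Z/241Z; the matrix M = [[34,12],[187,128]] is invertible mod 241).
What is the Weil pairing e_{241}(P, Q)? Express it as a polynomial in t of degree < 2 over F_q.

Under M = [[34,12],[187,128]] in GL_2(Z/241), e_{241}(P',Q') = e_{241}(P,Q)^(34*128-12*187 mod 241).
det M = 34*128 - 12*187 = 2108 = 180 (mod 241); 180^{-1} = 79 (mod 241).
Miller loop for e_{241} over F_{112432493629993^2}: bits of 241 = 11110001; 7 double steps + 4 add steps, l/v at each.
Miller gives e_{241}(P',Q') = 60957312090109 + 11804033190797*t in F_{112432493629993^2}.
e_{241}(P,Q) = (60957312090109 + 11804033190797*t)^{79} = 79780051936107 + 3448082143346*t.

79780051936107 + 3448082143346*t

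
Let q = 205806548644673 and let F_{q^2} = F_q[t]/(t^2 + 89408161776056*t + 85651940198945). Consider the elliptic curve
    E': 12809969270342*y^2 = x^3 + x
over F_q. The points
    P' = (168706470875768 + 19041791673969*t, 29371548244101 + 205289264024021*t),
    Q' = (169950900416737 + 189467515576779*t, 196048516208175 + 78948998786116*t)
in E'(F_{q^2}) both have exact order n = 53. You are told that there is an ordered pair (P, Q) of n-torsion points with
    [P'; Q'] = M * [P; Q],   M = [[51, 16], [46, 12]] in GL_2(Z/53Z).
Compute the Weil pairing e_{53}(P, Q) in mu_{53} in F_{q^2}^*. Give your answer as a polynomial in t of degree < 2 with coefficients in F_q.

e_{53} is bilinear + alternating on E[53], so e_{53}(51*P + 16*Q, 46*P + 12*Q) = e_{53}(P,Q)^(51*12-16*46).
Inverting 35 mod 53: 50. Thus e_{53}(P,Q) = e(P',Q')^{50}.
Undo Montgomery via alpha=0, beta=54248622037022: (a',b')=(86709711650502,0) over F_{205806548644673}.
n = 53 = (110101)_2 (6 bits, wt 4); accumulate f_{53,P'}(Q'+S)/f_{53,P'}(S) along the 5-step ladder.
Result: e(P',Q') = 146320951504722 + 52421747985725*t.
Finally e_{53}(P,Q) = 114473752359187 + 20571080923956*t.

114473752359187 + 20571080923956*t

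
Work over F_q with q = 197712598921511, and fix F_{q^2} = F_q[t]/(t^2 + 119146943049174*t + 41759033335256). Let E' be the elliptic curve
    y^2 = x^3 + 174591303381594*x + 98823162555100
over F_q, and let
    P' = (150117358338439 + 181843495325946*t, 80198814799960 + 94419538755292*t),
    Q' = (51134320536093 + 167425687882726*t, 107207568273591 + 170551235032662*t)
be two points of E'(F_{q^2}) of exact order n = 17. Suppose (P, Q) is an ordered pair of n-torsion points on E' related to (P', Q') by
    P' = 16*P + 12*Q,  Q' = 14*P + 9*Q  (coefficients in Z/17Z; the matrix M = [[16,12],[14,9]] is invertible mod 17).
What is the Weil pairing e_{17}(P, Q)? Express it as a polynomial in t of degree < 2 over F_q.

73776217722554 + 32660579168192*t

e_{17}(aP+bQ,cP+dQ) = e_{17}(P,Q)^(ad-bc); with (a,b,c,d)=(16,12,14,9) this gives the det-17 law.
det(M) mod 17 = 10; its inverse in (Z/17)^* is 12 (check: 10*12 mod 17 = 1).
Build f_{17,P'} and f_{17,Q'} via the 5-bit ladder of 17=10001_2; evaluate at shifted divisors; quotient in F_{197712598921511^2}.
So e_{17}(P',Q') = 80380968672 + 178826448676153*t.
Hence e(P,Q) = 73776217722554 + 32660579168192*t in F_{197712598921511^2}^*.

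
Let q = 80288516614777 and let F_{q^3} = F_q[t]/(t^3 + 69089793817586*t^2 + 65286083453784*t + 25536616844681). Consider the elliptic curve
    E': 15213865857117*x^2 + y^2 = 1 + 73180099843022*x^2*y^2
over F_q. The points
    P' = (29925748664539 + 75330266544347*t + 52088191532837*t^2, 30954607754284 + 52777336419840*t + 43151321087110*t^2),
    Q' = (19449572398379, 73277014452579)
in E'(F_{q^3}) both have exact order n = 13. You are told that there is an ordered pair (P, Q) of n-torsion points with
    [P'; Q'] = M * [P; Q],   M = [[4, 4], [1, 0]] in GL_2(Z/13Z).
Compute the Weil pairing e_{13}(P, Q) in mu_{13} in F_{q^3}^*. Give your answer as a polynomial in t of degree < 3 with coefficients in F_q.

Under M = [[4,4],[1,0]] in GL_2(Z/13), e_{13}(P',Q') = e_{13}(P,Q)^(4*0-4*1 mod 13).
det M = 4*0 - 4*1 = -4 = 9 (mod 13); 9^{-1} = 3 (mod 13).
Edwards->Montgomery: u=(1+y)/(1-y), v=u/x -> 15818804911689v^2=u^3+68191927410133u^2+u; then x_W=5580570657218u+28113747052486: y^2=x^3+18893695432508.
Run Miller on y^2=x^3+18893695432508 over F_{80288516614777}: ladder 1101 (4 bits); e = f_P(D_Q)/f_Q(D_P).
Miller gives e_{13}(P',Q') = 61628597158020 + 21169534537161*t + 15317439868041*t^2 in F_{80288516614777^3}.
Finally e_{13}(P,Q) = 46604573875417 + 55871215215999*t + 66950867987849*t^2.

46604573875417 + 55871215215999*t + 66950867987849*t^2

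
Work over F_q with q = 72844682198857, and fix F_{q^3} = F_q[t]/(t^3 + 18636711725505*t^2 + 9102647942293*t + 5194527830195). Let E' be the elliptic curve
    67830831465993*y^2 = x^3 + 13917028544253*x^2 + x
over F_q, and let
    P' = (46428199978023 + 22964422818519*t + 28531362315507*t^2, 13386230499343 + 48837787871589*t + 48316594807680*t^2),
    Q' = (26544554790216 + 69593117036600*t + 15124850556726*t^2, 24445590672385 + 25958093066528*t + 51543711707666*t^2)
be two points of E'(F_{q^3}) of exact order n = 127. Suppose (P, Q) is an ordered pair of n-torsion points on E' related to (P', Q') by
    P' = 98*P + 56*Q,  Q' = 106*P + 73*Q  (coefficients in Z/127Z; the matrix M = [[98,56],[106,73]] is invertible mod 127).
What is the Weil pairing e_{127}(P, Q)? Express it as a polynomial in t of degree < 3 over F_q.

63206023010167 + 9829655132184*t + 56626041956507*t^2

Under M = [[98,56],[106,73]] in GL_2(Z/127), e_{127}(P',Q') = e_{127}(P,Q)^(98*73-56*106 mod 127).
Hence e(P,Q) = e(P',Q')^{105} where 105 = 75^{-1} mod 127.
Undo Montgomery via alpha=51045875658619, beta=34272541906989: (a',b')=(0,53501023026711) over F_{72844682198857}.
Build f_{127,P'} and f_{127,Q'} via the 7-bit ladder of 127=1111111_2; evaluate at shifted divisors; quotient in F_{72844682198857^3}.
So e_{127}(P',Q') = 22887997212961 + 14790821107276*t + 22364441791797*t^2.
Finally e_{127}(P,Q) = 63206023010167 + 9829655132184*t + 56626041956507*t^2.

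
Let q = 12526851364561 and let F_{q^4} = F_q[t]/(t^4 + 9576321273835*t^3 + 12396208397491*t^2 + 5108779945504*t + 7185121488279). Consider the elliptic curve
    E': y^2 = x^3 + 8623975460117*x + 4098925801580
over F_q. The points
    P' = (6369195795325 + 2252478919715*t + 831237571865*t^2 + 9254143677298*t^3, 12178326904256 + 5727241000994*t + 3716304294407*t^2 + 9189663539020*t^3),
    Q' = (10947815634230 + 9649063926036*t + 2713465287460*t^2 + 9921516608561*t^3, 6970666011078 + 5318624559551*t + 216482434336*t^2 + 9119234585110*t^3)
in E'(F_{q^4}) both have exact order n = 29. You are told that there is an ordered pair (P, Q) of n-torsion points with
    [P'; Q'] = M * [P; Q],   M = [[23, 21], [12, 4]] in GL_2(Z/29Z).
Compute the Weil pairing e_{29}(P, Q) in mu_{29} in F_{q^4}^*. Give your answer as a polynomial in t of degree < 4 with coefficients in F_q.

Since e_{29}(P,P)=e_{29}(Q,Q)=1 and e_{29}(Q,P)=e_{29}(P,Q)^{-1}, expanding e_{29}(23*P + 21*Q,12*P + 4*Q) leaves e(P,Q)^det(M).
23*4 - 21*12 = -160; reduced mod 29: det = 14, inverse 27.
Run Miller on y^2=x^3+8623975460117*x+4098925801580 over F_{12526851364561}: ladder 11101 (5 bits); e = f_P(D_Q)/f_Q(D_P).
Result: e(P',Q') = 156378490560 + 11146246786536*t + 4736780085940*t^2 + 523327307729*t^3.
Finally e_{29}(P,Q) = 8285012345881 + 448297440955*t + 5497533637749*t^2 + 325219660495*t^3.

8285012345881 + 448297440955*t + 5497533637749*t^2 + 325219660495*t^3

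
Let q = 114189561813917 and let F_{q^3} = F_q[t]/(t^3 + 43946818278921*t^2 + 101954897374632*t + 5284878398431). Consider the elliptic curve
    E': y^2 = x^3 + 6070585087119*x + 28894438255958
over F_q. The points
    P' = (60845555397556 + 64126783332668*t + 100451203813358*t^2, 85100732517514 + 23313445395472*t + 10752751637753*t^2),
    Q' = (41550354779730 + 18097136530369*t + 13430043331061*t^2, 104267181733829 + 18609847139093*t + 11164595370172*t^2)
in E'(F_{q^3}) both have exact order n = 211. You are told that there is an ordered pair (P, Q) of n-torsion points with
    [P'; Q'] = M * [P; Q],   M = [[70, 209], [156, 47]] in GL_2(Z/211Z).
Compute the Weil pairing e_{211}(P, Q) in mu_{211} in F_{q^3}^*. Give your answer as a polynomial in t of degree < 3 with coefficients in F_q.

Since e_{211}(P,P)=e_{211}(Q,Q)=1 and e_{211}(Q,P)=e_{211}(P,Q)^{-1}, expanding e_{211}(70*P + 209*Q,156*P + 47*Q) leaves e(P,Q)^det(M).
Hence e(P,Q) = e(P',Q')^{197} where 197 = 15^{-1} mod 211.
8-bit Miller (11010011) on E'/F_{114189561813917} with a'=6070585087119, b'=28894438255958: accumulate tangent/chord ratios at Q'+S and P'+S'.
e_{211}(P',Q') = 93554642690176 + 71313707420585*t + 49634011830735*t^2.
Hence e(P,Q) = 54547073452222 + 81810797995938*t + 93075036993714*t^2 in F_{114189561813917^3}^*.

54547073452222 + 81810797995938*t + 93075036993714*t^2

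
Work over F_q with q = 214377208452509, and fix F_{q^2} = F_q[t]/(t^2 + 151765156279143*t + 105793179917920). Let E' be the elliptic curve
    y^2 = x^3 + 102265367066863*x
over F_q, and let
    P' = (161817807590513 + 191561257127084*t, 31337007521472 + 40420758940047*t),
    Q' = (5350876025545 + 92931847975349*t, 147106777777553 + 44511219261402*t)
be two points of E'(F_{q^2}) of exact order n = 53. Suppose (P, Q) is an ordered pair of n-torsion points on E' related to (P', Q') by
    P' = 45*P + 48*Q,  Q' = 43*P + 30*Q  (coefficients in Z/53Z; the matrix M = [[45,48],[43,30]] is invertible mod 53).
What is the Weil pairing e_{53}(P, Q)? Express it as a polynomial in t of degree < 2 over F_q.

e_{53}(aP+bQ,cP+dQ) = e_{53}(P,Q)^(ad-bc); with (a,b,c,d)=(45,48,43,30) this gives the det-53 law.
det M = 45*30 - 48*43 = -714 = 28 (mod 53); 28^{-1} = 36 (mod 53).
Miller loop for e_{53} over F_{214377208452509^2}: bits of 53 = 110101; 5 double steps + 3 add steps, l/v at each.
e_{53}(P',Q') = 79248581189790 + 198519949410147*t.
Raise to 36: e(P,Q) = 73752068945341 + 98285315390013*t in mu_{53}.

73752068945341 + 98285315390013*t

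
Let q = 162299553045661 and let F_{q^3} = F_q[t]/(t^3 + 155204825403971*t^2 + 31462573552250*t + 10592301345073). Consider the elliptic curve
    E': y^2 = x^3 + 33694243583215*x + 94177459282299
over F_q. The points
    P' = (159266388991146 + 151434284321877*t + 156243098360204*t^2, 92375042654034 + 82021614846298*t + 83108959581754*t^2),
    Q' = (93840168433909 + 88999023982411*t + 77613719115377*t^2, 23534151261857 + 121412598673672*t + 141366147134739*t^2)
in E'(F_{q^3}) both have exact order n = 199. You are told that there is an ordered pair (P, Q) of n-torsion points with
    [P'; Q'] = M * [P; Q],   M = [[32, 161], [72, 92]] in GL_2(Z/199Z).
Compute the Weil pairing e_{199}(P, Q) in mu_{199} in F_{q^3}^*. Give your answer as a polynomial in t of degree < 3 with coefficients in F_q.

The 199-Weil pairing on E[199] over F_{162299553045661} is alternating-bilinear: e_{199}(P',Q') = e_{199}(P,Q)^det(M).
32*92 - 161*72 = -8648; reduced mod 199: det = 108, inverse 164.
Double-and-add over 11000111: 8-1 doublings, 5-1 additions; each step l_{T,T}/v_{2T} or l_{T,P'}/v at Q'+S for random S.
e_{199}(P',Q') = 63882689644971 + 130087518675804*t + 129409240993695*t^2.
Thus e_{199}(P,Q) = 77154395901030 + 131911196915512*t + 125624237624145*t^2.

77154395901030 + 131911196915512*t + 125624237624145*t^2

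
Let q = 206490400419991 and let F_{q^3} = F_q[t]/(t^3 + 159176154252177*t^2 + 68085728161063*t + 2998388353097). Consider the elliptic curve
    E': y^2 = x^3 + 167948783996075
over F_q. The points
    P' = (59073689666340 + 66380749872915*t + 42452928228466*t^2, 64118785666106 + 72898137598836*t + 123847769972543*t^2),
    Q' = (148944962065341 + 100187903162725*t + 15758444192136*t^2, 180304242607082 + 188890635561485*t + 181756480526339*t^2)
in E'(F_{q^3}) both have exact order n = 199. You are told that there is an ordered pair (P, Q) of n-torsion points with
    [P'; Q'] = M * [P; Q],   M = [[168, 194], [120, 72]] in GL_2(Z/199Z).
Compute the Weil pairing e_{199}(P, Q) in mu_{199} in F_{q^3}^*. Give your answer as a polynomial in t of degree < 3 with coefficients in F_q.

Under M = [[168,194],[120,72]] in GL_2(Z/199), e_{199}(P',Q') = e_{199}(P,Q)^(168*72-194*120 mod 199).
Hence e(P,Q) = e(P',Q')^{194} where 194 = 159^{-1} mod 199.
Build f_{199,P'} and f_{199,Q'} via the 8-bit ladder of 199=11000111_2; evaluate at shifted divisors; quotient in F_{206490400419991^3}.
Miller gives e_{199}(P',Q') = 155523306576217 + 165476933026679*t + 164211613952297*t^2 in F_{206490400419991^3}.
Hence e(P,Q) = 83200962053570 + 84740934479032*t + 1822790584361*t^2 in F_{206490400419991^3}^*.

83200962053570 + 84740934479032*t + 1822790584361*t^2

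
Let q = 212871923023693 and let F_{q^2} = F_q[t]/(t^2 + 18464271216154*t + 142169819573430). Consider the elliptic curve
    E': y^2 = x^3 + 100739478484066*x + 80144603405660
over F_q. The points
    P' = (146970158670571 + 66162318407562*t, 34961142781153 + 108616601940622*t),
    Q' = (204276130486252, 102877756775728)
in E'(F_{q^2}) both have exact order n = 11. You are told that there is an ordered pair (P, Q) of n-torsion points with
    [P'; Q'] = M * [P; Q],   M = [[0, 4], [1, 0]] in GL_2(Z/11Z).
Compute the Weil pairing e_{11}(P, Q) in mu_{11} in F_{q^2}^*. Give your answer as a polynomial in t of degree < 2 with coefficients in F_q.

Alternating bilinearity on E[11] (values in mu_{11} in F_{212871923023693^2}) gives e(P',Q') = e(P,Q)^det(M).
det M = 0*0 - 4*1 = -4 = 7 (mod 11); 7^{-1} = 8 (mod 11).
Miller loop for e_{11} over F_{212871923023693^2}: bits of 11 = 1011; 3 double steps + 2 add steps, l/v at each.
Result: e(P',Q') = 195299087702908 + 19200982306004*t.
Hence e(P,Q) = 196849652717010 + 51987933035871*t in F_{212871923023693^2}^*.

196849652717010 + 51987933035871*t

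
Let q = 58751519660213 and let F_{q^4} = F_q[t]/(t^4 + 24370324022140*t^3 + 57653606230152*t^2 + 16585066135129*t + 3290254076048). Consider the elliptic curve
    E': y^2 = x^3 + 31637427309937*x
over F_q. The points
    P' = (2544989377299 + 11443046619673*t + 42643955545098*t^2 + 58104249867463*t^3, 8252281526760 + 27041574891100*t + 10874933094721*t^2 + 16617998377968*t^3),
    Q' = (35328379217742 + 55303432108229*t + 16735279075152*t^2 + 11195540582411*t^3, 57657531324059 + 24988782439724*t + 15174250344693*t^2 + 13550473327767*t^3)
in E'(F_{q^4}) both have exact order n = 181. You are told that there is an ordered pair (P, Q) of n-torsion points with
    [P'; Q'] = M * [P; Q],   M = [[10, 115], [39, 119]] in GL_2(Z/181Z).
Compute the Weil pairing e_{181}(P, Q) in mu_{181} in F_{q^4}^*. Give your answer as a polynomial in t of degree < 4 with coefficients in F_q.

10581017252185 + 58020989731149*t + 25553334433111*t^2 + 17276796009692*t^3

e_{181} is bilinear + alternating on E[181], so e_{181}(10*P + 115*Q, 39*P + 119*Q) = e_{181}(P,Q)^(10*119-115*39).
10*119 - 115*39 = -3295; reduced mod 181: det = 144, inverse 44.
Build f_{181,P'} and f_{181,Q'} via the 8-bit ladder of 181=10110101_2; evaluate at shifted divisors; quotient in F_{58751519660213^4}.
The quotient is 52829728842744 + 19307652973576*t + 45900134877754*t^2 + 44251026934869*t^3.
e_{181}(P,Q) = (52829728842744 + 19307652973576*t + 45900134877754*t^2 + 44251026934869*t^3)^{44} = 10581017252185 + 58020989731149*t + 25553334433111*t^2 + 17276796009692*t^3.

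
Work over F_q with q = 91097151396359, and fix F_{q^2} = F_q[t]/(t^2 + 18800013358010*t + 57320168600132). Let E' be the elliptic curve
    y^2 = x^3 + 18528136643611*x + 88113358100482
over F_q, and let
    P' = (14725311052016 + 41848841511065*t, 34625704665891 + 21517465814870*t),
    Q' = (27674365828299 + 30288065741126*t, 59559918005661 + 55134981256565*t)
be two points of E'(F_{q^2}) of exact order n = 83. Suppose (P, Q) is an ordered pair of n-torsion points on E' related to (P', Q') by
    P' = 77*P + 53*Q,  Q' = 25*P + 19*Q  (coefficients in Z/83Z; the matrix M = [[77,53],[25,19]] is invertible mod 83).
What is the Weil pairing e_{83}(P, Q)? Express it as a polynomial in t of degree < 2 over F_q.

Under M = [[77,53],[25,19]] in GL_2(Z/83), e_{83}(P',Q') = e_{83}(P,Q)^(77*19-53*25 mod 83).
Inverting 55 mod 83: 80. Thus e_{83}(P,Q) = e(P',Q')^{80}.
7-bit Miller (1010011) on E'/F_{91097151396359} with a'=18528136643611, b'=88113358100482: accumulate tangent/chord ratios at Q'+S and P'+S'.
So e_{83}(P',Q') = 4459425264627 + 68171301263584*t.
Thus e_{83}(P,Q) = 52417654339179 + 73744933939536*t.

52417654339179 + 73744933939536*t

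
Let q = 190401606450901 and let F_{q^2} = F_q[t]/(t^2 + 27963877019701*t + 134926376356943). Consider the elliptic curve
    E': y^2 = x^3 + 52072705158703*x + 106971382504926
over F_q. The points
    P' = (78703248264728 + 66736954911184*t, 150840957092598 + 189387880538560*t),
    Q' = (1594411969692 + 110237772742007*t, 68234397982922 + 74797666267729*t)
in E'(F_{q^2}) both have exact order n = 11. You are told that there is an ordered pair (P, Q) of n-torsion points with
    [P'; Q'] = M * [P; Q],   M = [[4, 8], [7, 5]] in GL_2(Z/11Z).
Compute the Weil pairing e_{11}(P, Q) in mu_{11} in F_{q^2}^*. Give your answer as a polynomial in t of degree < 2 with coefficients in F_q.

158936351451747 + 121033123317379*t

Alternating bilinearity on E[11] (values in mu_{11} in F_{190401606450901^2}) gives e(P',Q') = e(P,Q)^det(M).
4*5 - 8*7 = -36; reduced mod 11: det = 8, inverse 7.
Run Miller on y^2=x^3+52072705158703*x+106971382504926 over F_{190401606450901}: ladder 1011 (4 bits); e = f_P(D_Q)/f_Q(D_P).
So e_{11}(P',Q') = 56589171226365 + 178308268331290*t.
(56589171226365 + 178308268331290*t)^{7} mod (190401606450901,f) = 158936351451747 + 121033123317379*t.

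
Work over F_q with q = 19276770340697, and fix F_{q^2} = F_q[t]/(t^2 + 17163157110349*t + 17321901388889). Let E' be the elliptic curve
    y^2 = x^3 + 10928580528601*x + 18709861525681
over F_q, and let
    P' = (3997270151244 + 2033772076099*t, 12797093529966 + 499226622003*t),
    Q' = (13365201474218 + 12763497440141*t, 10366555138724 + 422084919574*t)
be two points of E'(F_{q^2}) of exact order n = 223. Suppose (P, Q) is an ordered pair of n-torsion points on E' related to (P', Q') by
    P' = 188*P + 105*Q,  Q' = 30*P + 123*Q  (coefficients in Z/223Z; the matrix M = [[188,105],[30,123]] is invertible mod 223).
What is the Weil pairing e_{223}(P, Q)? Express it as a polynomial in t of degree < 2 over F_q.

15922155894688 + 16732162014459*t

Since e_{223}(P,P)=e_{223}(Q,Q)=1 and e_{223}(Q,P)=e_{223}(P,Q)^{-1}, expanding e_{223}(188*P + 105*Q,30*P + 123*Q) leaves e(P,Q)^det(M).
So e_{223}(P,Q) = e_{223}(P',Q')^{72}, since 127*72 = 1 mod 223.
Double-and-add over 11011111: 8-1 doublings, 7-1 additions; each step l_{T,T}/v_{2T} or l_{T,P'}/v at Q'+S for random S.
So e_{223}(P',Q') = 7388780515420 + 11545574672393*t.
(7388780515420 + 11545574672393*t)^{72} mod (19276770340697,f) = 15922155894688 + 16732162014459*t.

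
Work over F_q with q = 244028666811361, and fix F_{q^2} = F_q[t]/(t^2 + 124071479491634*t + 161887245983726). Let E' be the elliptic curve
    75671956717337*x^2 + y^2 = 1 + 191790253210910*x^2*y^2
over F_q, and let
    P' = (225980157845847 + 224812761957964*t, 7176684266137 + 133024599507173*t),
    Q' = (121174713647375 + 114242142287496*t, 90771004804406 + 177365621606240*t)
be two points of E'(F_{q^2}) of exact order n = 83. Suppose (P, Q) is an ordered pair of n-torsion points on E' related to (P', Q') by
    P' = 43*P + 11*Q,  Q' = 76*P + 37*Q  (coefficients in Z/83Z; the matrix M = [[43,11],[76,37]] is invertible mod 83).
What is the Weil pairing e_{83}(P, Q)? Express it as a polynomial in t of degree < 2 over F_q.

66508707600884 + 220022530598574*t

e_{83} is bilinear + alternating on E[83], so e_{83}(43*P + 11*Q, 76*P + 37*Q) = e_{83}(P,Q)^(43*37-11*76).
det(M) mod 83 = 8; its inverse in (Z/83)^* is 52 (check: 8*52 mod 83 = 1).
Edwards a_E,d_E -> Montgomery A=147637342742438,B=109113178231521 -> Weierstrass 29499332826333,123188680979026 via alpha=3905590519481,beta=31977592579447.
Miller loop for e_{83} over F_{244028666811361^2}: bits of 83 = 1010011; 6 double steps + 3 add steps, l/v at each.
The quotient is 177216601282289 + 105226341308945*t.
Finally e_{83}(P,Q) = 66508707600884 + 220022530598574*t.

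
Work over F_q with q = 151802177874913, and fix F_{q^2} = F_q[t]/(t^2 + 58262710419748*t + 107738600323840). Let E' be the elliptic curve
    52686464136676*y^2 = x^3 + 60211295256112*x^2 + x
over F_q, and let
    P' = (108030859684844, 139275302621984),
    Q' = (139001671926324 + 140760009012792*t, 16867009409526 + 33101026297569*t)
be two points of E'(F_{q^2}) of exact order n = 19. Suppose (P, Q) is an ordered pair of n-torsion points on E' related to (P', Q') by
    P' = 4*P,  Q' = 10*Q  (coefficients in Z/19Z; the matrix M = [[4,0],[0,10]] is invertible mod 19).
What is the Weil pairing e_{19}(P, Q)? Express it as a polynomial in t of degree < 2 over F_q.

e_{19} is bilinear + alternating on E[19], so e_{19}(4*P, 10*Q) = e_{19}(P,Q)^(4*10-0*0).
det(M) mod 19 = 2; its inverse in (Z/19)^* is 10 (check: 2*10 mod 19 = 1).
Set x_W=61226028399126*u+39452400207938, y_W=61226028399126*v; then E': y_W^2=x_W^3+7469144779850.
n = 19 = (10011)_2 (5 bits, wt 3); accumulate f_{19,P'}(Q'+S)/f_{19,P'}(S) along the 4-step ladder.
The quotient is 97398312809401 + 85147917029030*t.
Raise to 10: e(P,Q) = 62533404207035 + 120305812722733*t in mu_{19}.

62533404207035 + 120305812722733*t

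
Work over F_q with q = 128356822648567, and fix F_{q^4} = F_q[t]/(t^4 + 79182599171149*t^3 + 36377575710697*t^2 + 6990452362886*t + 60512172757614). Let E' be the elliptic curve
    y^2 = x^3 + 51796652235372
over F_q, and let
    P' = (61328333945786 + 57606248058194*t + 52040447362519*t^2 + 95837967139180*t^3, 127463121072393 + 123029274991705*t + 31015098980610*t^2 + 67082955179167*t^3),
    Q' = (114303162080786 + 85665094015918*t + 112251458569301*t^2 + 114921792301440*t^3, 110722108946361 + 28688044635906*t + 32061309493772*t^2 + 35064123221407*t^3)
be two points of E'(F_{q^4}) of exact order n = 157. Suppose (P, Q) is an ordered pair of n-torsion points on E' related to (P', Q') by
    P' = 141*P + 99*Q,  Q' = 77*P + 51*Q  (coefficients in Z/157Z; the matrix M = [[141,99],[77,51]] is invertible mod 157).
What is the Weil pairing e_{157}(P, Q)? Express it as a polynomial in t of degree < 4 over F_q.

Under M = [[141,99],[77,51]] in GL_2(Z/157), e_{157}(P',Q') = e_{157}(P,Q)^(141*51-99*77 mod 157).
141*51 - 99*77 = -432; reduced mod 157: det = 39, inverse 153.
n = 157 = (10011101)_2 (8 bits, wt 5); accumulate f_{157,P'}(Q'+S)/f_{157,P'}(S) along the 7-step ladder.
e_{157}(P',Q') = 38224634959079 + 56207267794929*t + 7304640343702*t^2 + 43065588634433*t^3.
Raise to 153: e(P,Q) = 121122154846365 + 43469473667445*t + 109913140426959*t^2 + 116280277316066*t^3 in mu_{157}.

121122154846365 + 43469473667445*t + 109913140426959*t^2 + 116280277316066*t^3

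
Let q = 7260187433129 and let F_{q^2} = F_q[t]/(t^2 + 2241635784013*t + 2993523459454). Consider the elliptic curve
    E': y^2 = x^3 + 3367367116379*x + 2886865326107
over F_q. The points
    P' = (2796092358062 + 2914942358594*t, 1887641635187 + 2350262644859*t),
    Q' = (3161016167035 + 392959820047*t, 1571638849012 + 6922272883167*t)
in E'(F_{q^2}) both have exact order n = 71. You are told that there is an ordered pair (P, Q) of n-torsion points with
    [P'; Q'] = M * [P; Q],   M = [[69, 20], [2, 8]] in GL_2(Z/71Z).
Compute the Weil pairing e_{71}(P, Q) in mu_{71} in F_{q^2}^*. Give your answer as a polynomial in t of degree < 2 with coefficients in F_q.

4093953438976 + 431679698080*t

Since e_{71}(P,P)=e_{71}(Q,Q)=1 and e_{71}(Q,P)=e_{71}(P,Q)^{-1}, expanding e_{71}(69*P + 20*Q,2*P + 8*Q) leaves e(P,Q)^det(M).
det M = 69*8 - 20*2 = 512 = 15 (mod 71); 15^{-1} = 19 (mod 71).
n = 71 = (1000111)_2 (7 bits, wt 4); accumulate f_{71,P'}(Q'+S)/f_{71,P'}(S) along the 6-step ladder.
The quotient is 6185264276826 + 1946199902541*t.
Hence e(P,Q) = 4093953438976 + 431679698080*t in F_{7260187433129^2}^*.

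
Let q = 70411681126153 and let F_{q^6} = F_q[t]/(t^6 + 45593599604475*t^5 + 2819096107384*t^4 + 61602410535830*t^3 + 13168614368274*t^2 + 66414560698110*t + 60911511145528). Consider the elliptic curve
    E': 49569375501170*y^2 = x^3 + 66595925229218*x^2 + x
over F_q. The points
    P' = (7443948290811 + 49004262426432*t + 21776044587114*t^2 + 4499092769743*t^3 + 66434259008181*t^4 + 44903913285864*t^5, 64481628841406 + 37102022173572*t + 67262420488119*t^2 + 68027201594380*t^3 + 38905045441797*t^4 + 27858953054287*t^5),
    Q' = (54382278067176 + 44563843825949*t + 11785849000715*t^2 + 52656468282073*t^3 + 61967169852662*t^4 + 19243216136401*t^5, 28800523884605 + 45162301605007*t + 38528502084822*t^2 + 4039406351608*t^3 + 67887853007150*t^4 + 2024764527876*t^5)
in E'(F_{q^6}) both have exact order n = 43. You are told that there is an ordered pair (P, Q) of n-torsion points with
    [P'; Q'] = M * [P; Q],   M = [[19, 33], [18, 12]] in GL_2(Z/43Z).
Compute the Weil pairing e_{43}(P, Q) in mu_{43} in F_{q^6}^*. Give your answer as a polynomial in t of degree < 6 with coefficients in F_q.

51477924818854 + 60959689444789*t + 48487522431761*t^2 + 55120324507268*t^3 + 37775430515372*t^4 + 37095971517668*t^5

The 43-Weil pairing on E[43] over F_{70411681126153} is alternating-bilinear: e_{43}(P',Q') = e_{43}(P,Q)^det(M).
det M = 19*12 - 33*18 = -366 = 21 (mod 43); 21^{-1} = 41 (mod 43).
(x,y)|->(15448609343111x+4473216088394,15448609343111y) sends E' to y^2=x^3+13420864278114*x+15069298215488.
Build f_{43,P'} and f_{43,Q'} via the 6-bit ladder of 43=101011_2; evaluate at shifted divisors; quotient in F_{70411681126153^6}.
Result: e(P',Q') = 45143990495220 + 21859075043732*t + 4197183740856*t^2 + 53916812036755*t^3 + 18774362156765*t^4 + 51422390313742*t^5.
Thus e_{43}(P,Q) = 51477924818854 + 60959689444789*t + 48487522431761*t^2 + 55120324507268*t^3 + 37775430515372*t^4 + 37095971517668*t^5.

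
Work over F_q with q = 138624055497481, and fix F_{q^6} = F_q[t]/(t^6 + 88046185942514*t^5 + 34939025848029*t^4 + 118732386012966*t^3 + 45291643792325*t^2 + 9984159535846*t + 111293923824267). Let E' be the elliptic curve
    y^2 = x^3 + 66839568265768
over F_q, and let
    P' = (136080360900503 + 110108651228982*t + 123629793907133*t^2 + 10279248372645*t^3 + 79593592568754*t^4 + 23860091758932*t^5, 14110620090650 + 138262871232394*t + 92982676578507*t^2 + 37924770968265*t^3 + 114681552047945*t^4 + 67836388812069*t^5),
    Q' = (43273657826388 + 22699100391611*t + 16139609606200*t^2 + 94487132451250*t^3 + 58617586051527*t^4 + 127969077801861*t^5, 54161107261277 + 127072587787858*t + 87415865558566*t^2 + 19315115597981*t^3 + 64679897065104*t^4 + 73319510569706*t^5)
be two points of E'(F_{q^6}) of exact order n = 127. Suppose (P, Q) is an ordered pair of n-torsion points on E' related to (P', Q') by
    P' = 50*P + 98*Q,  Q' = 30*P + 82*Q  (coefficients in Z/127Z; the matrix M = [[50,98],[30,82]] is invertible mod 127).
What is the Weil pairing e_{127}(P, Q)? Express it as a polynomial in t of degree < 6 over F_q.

Alternating bilinearity on E[127] (values in mu_{127} in F_{138624055497481^6}) gives e(P',Q') = e(P,Q)^det(M).
Hence e(P,Q) = e(P',Q')^{15} where 15 = 17^{-1} mod 127.
7-bit Miller (1111111) on E'/F_{138624055497481} with a'=0, b'=66839568265768: accumulate tangent/chord ratios at Q'+S and P'+S'.
f_P(D_Q)/f_Q(D_P) = 92048724706151 + 64546434733184*t + 92995617301565*t^2 + 106552580938829*t^3 + 40932880209049*t^4 + 84700151618998*t^5.
(92048724706151 + 64546434733184*t + 92995617301565*t^2 + 106552580938829*t^3 + 40932880209049*t^4 + 84700151618998*t^5)^{15} mod (138624055497481,f) = 104459303907763 + 77561504520241*t + 91158252613804*t^2 + 104185030527130*t^3 + 1948867219020*t^4 + 71149159865249*t^5.

104459303907763 + 77561504520241*t + 91158252613804*t^2 + 104185030527130*t^3 + 1948867219020*t^4 + 71149159865249*t^5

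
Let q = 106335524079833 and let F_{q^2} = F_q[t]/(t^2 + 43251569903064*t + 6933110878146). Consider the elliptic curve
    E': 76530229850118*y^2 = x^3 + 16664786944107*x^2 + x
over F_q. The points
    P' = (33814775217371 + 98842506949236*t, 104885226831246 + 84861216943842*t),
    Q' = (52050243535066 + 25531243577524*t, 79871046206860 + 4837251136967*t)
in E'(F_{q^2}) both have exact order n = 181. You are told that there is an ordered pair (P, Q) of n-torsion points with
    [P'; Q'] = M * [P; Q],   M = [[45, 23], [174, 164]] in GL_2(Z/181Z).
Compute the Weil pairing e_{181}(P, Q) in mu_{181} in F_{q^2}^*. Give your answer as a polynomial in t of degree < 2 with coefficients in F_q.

23787199568266 + 80815024918209*t

The 181-Weil pairing on E[181] over F_{106335524079833} is alternating-bilinear: e_{181}(P',Q') = e_{181}(P,Q)^det(M).
det M = 45*164 - 23*174 = 3378 = 120 (mod 181); 120^{-1} = 89 (mod 181).
Montgomery->Weierstrass: x_W = 48430777692919*x+12462535353007, y_W=48430777692919*y on F_{106335524079833}; lands on y^2=x^3+58896349199061*x.
Build f_{181,P'} and f_{181,Q'} via the 8-bit ladder of 181=10110101_2; evaluate at shifted divisors; quotient in F_{106335524079833^2}.
Miller gives e_{181}(P',Q') = 5864572785093 + 105942789123943*t in F_{106335524079833^2}.
Thus e_{181}(P,Q) = 23787199568266 + 80815024918209*t.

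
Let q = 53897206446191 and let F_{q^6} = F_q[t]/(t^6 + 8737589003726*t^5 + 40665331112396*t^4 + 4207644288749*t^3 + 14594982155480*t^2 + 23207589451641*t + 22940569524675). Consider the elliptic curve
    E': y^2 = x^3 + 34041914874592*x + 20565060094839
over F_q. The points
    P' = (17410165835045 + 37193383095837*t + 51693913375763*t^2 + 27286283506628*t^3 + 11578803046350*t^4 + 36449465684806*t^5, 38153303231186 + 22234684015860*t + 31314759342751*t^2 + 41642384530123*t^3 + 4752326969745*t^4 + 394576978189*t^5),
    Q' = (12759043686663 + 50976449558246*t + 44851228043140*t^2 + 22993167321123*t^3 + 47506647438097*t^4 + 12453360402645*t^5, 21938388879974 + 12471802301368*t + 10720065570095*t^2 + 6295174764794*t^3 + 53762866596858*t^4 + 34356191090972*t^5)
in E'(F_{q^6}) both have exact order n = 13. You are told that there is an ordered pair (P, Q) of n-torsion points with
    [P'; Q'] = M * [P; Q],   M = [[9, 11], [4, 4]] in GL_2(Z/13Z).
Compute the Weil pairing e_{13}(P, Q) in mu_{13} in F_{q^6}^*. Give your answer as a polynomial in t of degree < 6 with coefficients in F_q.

14040090582989 + 34789566317557*t + 32110599140517*t^2 + 18716125853374*t^3 + 51999717492283*t^4 + 19601077718376*t^5

e_{13}(aP+bQ,cP+dQ) = e_{13}(P,Q)^(ad-bc); with (a,b,c,d)=(9,11,4,4) this gives the det-13 law.
Hence e(P,Q) = e(P',Q')^{8} where 8 = 5^{-1} mod 13.
n = 13 = (1101)_2 (4 bits, wt 3); accumulate f_{13,P'}(Q'+S)/f_{13,P'}(S) along the 3-step ladder.
Miller gives e_{13}(P',Q') = 42968897720492 + 15818198882912*t + 44291454633091*t^2 + 14086925382915*t^3 + 5064690501751*t^4 + 26942282234570*t^5 in F_{53897206446191^6}.
Finally e_{13}(P,Q) = 14040090582989 + 34789566317557*t + 32110599140517*t^2 + 18716125853374*t^3 + 51999717492283*t^4 + 19601077718376*t^5.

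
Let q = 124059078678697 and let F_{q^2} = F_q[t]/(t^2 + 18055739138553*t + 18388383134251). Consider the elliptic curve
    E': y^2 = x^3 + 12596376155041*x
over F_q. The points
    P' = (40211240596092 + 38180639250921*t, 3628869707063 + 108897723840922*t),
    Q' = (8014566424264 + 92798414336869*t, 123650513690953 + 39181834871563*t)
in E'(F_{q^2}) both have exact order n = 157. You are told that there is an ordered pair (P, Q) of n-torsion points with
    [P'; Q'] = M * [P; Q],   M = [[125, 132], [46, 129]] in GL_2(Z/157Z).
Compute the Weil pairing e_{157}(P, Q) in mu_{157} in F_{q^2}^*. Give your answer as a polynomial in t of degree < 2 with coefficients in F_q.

94285337550456 + 48845291082959*t

Under M = [[125,132],[46,129]] in GL_2(Z/157), e_{157}(P',Q') = e_{157}(P,Q)^(125*129-132*46 mod 157).
Hence e(P,Q) = e(P',Q')^{63} where 63 = 5^{-1} mod 157.
Miller loop for e_{157} over F_{124059078678697^2}: bits of 157 = 10011101; 7 double steps + 4 add steps, l/v at each.
Miller gives e_{157}(P',Q') = 53013492081820 + 19155150005807*t in F_{124059078678697^2}.
Hence e(P,Q) = 94285337550456 + 48845291082959*t in F_{124059078678697^2}^*.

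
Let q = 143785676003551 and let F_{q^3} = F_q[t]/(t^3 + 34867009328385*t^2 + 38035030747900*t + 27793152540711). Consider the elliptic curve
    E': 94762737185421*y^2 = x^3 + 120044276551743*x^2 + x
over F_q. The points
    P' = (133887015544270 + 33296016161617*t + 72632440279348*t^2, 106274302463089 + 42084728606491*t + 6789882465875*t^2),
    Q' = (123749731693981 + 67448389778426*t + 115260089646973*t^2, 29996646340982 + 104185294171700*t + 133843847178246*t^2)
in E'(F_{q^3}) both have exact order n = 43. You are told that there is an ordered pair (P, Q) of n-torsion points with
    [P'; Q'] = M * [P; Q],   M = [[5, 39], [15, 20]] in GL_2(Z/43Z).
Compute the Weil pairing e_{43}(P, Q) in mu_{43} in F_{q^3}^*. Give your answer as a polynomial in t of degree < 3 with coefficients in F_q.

The 43-Weil pairing on E[43] over F_{143785676003551} is alternating-bilinear: e_{43}(P',Q') = e_{43}(P,Q)^det(M).
So e_{43}(P,Q) = e_{43}(P',Q')^{25}, since 31*25 = 1 mod 43.
Set x_W=28552438133574*u+87640109098041, y_W=28552438133574*v; then E': y_W^2=x_W^3+100096546857866*x_W+68934455191710.
Build f_{43,P'} and f_{43,Q'} via the 6-bit ladder of 43=101011_2; evaluate at shifted divisors; quotient in F_{143785676003551^3}.
e_{43}(P',Q') = 100502049678693 + 53575741339079*t + 120628893905267*t^2.
e_{43}(P,Q) = (100502049678693 + 53575741339079*t + 120628893905267*t^2)^{25} = 34257472513877 + 80382375116173*t + 24840914817765*t^2.

34257472513877 + 80382375116173*t + 24840914817765*t^2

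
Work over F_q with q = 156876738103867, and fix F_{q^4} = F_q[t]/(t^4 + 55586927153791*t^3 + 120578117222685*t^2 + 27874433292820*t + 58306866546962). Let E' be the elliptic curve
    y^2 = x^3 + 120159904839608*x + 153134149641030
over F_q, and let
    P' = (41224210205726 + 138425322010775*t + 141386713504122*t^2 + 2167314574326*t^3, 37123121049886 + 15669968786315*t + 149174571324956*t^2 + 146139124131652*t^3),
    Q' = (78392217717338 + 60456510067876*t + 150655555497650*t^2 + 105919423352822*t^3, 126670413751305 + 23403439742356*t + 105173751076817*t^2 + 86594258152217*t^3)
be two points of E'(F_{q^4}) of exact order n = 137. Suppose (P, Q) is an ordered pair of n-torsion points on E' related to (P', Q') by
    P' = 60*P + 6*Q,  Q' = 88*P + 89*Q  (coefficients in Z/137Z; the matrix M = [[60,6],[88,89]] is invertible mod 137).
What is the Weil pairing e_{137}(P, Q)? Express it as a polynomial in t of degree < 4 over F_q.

117834694388248 + 125203572086271*t + 70798103421028*t^2 + 90596435943227*t^3

Alternating bilinearity on E[137] (values in mu_{137} in F_{156876738103867^4}) gives e(P',Q') = e(P,Q)^det(M).
Inverting 17 mod 137: 129. Thus e_{137}(P,Q) = e(P',Q')^{129}.
Build f_{137,P'} and f_{137,Q'} via the 8-bit ladder of 137=10001001_2; evaluate at shifted divisors; quotient in F_{156876738103867^4}.
The quotient is 45534419975317 + 152347242455054*t + 49772465104808*t^2 + 32887186524073*t^3.
Hence e(P,Q) = 117834694388248 + 125203572086271*t + 70798103421028*t^2 + 90596435943227*t^3 in F_{156876738103867^4}^*.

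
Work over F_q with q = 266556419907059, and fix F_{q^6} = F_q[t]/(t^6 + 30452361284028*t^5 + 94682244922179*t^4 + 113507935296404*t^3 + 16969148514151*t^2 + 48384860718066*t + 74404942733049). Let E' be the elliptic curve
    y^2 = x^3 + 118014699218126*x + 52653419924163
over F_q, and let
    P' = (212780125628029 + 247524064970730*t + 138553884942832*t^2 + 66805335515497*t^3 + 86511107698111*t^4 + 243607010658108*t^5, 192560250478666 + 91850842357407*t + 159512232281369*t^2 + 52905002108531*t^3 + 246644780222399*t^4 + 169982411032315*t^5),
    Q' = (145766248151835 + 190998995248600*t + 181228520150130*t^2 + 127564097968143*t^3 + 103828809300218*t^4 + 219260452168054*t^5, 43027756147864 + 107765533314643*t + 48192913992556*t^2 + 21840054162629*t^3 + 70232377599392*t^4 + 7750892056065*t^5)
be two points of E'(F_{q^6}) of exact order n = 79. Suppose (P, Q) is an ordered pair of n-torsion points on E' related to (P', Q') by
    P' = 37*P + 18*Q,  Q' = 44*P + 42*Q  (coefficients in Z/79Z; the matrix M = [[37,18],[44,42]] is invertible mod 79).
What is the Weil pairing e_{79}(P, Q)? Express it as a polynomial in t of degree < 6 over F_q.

209009579401142 + 236351488123431*t + 78669523318686*t^2 + 47642359180939*t^3 + 30975064277938*t^4 + 162769077712773*t^5

The 79-Weil pairing on E[79] over F_{266556419907059} is alternating-bilinear: e_{79}(P',Q') = e_{79}(P,Q)^det(M).
det(M) mod 79 = 51; its inverse in (Z/79)^* is 31 (check: 51*31 mod 79 = 1).
Miller loop for e_{79} over F_{266556419907059^6}: bits of 79 = 1001111; 6 double steps + 4 add steps, l/v at each.
e_{79}(P',Q') = 177150547801207 + 250361409396206*t + 159195807123625*t^2 + 189784919903981*t^3 + 156309223117135*t^4 + 161301100283003*t^5.
Thus e_{79}(P,Q) = 209009579401142 + 236351488123431*t + 78669523318686*t^2 + 47642359180939*t^3 + 30975064277938*t^4 + 162769077712773*t^5.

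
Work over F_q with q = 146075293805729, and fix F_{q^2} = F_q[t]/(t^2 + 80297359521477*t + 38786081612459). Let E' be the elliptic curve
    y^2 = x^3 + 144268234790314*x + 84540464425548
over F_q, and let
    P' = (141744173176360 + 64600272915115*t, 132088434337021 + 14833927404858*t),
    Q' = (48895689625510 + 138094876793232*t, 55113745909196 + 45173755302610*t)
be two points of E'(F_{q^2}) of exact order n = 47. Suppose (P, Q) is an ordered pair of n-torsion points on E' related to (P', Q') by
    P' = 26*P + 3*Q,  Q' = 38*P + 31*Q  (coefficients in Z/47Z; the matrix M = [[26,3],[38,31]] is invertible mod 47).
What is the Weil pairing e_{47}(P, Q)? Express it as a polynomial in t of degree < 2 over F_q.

Since e_{47}(P,P)=e_{47}(Q,Q)=1 and e_{47}(Q,P)=e_{47}(P,Q)^{-1}, expanding e_{47}(26*P + 3*Q,38*P + 31*Q) leaves e(P,Q)^det(M).
det M = 26*31 - 3*38 = 692 = 34 (mod 47); 34^{-1} = 18 (mod 47).
6-bit Miller (101111) on E'/F_{146075293805729} with a'=144268234790314, b'=84540464425548: accumulate tangent/chord ratios at Q'+S and P'+S'.
Result: e(P',Q') = 14737075300069 + 38015520031800*t.
e_{47}(P,Q) = (14737075300069 + 38015520031800*t)^{18} = 101673506711738 + 15163519441513*t.

101673506711738 + 15163519441513*t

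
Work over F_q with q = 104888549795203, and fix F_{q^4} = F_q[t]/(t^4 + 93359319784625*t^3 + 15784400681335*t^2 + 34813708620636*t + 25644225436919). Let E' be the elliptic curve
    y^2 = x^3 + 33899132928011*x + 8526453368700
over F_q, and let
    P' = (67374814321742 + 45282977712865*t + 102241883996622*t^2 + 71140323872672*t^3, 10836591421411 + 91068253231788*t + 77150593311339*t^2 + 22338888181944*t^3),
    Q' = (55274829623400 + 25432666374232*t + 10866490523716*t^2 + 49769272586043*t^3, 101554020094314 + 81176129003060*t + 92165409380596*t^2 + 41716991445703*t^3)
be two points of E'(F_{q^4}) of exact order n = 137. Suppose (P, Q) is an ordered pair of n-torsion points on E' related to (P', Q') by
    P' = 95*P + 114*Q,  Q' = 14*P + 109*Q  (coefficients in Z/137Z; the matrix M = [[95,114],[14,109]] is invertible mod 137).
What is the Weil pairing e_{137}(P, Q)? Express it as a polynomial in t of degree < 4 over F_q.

64350112815974 + 104264835152910*t + 36935046316936*t^2 + 40258014151025*t^3

e_{137}(aP+bQ,cP+dQ) = e_{137}(P,Q)^(ad-bc); with (a,b,c,d)=(95,114,14,109) this gives the det-137 law.
det(M) mod 137 = 128; its inverse in (Z/137)^* is 76 (check: 128*76 mod 137 = 1).
8-bit Miller (10001001) on E'/F_{104888549795203} with a'=33899132928011, b'=8526453368700: accumulate tangent/chord ratios at Q'+S and P'+S'.
e_{137}(P',Q') = 102868962586143 + 14560909400742*t + 76740457811357*t^2 + 33178810674842*t^3.
Finally e_{137}(P,Q) = 64350112815974 + 104264835152910*t + 36935046316936*t^2 + 40258014151025*t^3.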